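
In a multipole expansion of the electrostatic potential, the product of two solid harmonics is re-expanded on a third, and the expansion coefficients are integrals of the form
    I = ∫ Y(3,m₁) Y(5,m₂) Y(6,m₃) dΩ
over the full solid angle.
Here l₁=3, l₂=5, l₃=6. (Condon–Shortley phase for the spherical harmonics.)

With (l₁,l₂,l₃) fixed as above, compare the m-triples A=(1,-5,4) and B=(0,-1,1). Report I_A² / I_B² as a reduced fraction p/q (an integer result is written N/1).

54/35

Same 3,5,6: normalisation and zero-m 3j drop out of the ratio.
A: Δ: 2! 4! 8! / 15! → 1/675675; sum: t=0:+1/322560 = 1/322560; 3j²(3 5 6; 1 -5 4) = Δ·Π!·Σ² = 18/1001  (sign +1)
B: Δ: 2! 4! 8! / 15! → 1/675675; sum: t=0:+1/6912 t=1:−1/2880 t=2:+1/17280 = -1/6912; 3j²(3 5 6; 0 -1 1) = Δ·Π!·Σ² = 5/429  (sign +1)
I_A²/I_B² = (18/1001)/(5/429) = 54/35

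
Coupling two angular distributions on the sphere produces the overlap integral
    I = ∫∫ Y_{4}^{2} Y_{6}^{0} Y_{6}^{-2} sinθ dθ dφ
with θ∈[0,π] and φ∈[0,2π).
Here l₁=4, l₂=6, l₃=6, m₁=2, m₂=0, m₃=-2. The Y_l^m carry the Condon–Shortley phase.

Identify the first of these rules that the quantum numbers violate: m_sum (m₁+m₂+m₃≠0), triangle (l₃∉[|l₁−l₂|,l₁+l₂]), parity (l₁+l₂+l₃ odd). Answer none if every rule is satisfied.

none

m₁+m₂+m₃ = 2 + 0 − 2 = 0  ✓
triangle: |4−6|=2 ≤ l₃=6 ≤ 4+6=10  ✓
parity: l₁+l₂+l₃ = 16 is even  ✓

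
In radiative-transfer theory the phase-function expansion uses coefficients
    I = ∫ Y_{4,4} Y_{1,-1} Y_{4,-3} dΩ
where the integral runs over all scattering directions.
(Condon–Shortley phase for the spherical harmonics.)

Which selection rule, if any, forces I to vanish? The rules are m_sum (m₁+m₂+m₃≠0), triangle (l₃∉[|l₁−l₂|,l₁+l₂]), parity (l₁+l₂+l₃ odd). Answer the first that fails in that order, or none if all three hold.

Σmᵢ = 0  ✓
l₃∈[|l₁−l₂|,l₁+l₂]=[3,5], have l₃=4  ✓
Σlᵢ = 9 ⇒ odd  ✗

parity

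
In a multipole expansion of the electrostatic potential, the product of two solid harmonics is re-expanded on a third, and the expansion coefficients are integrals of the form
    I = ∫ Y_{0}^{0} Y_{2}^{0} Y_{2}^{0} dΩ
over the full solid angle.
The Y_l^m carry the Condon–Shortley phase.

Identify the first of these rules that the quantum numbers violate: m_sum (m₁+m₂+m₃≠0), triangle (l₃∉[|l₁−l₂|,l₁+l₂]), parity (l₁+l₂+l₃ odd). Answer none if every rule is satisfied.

none

m₁+m₂+m₃ = 0 + 0 + 0 = 0  ✓
triangle: |0−2|=2 ≤ l₃=2 ≤ 0+2=2  ✓
parity: l₁+l₂+l₃ = 4 is even  ✓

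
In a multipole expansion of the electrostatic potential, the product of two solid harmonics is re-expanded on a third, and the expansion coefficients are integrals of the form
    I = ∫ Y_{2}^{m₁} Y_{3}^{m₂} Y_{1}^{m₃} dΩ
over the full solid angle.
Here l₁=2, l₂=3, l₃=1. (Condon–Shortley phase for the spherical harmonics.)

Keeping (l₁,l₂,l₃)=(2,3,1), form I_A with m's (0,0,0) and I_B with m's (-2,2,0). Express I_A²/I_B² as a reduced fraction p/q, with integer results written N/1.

9/5

Shared (l₁,l₂,l₃)=(2,3,1): N and (l;000)² cancel in I_A²/I_B².
A: Δ = 4!·0!·2!/7! = 1/105; Racah Σ t=2..2: t=2:+1/4 = 1/4; ⇒ 3j(2 3 1; 0 0 0)² = 3/35, sgn -1
B: Δ = 4!·0!·2!/7! = 1/105; Racah Σ t=4..4: t=4:+1/24 = 1/24; ⇒ 3j(2 3 1; -2 2 0)² = 1/21, sgn -1
I_A²/I_B² = (3/35)/(1/21) = 9/5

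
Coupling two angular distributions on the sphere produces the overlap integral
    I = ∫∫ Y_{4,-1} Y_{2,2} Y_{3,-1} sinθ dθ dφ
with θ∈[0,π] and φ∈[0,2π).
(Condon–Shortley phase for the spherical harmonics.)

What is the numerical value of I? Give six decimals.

0.000000

Σlᵢ=9 odd — θ-integrand is odd under cosθ→−cosθ; I=0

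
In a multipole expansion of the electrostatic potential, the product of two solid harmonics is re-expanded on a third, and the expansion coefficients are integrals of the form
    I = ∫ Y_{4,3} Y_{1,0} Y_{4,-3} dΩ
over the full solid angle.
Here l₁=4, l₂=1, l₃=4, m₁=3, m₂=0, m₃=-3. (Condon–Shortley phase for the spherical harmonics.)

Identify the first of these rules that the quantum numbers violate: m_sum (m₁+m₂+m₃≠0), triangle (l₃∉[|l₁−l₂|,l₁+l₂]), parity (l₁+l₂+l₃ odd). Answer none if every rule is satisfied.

parity

Σmᵢ = 0  ✓
l₃∈[|l₁−l₂|,l₁+l₂]=[3,5], have l₃=4  ✓
Σlᵢ = 9 ⇒ odd  ✗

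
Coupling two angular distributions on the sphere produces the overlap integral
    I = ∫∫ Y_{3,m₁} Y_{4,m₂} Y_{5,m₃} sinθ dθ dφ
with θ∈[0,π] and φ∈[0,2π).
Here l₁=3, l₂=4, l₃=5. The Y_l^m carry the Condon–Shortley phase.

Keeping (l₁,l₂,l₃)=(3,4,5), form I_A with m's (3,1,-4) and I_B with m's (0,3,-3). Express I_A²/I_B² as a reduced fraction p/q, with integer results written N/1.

l's match ⇒ only the (l;m) 3-j factors differ between A and B.
A: triangle coeff Δ(3,4,5) = 1/180180; Σ_t [0,0]: t=0:+1/5760 = 1/5760; (3j)²=9/286 [(3 4 5; 3 1 -4)], sign=-1
B: triangle coeff Δ(3,4,5) = 1/180180; Σ_t [1,2]: t=1:−1/2880 t=2:+1/1440 = 1/2880; (3j)²=7/715 [(3 4 5; 0 3 -3)], sign=+1
I_A²/I_B² = (9/286)/(7/715) = 45/14

45/14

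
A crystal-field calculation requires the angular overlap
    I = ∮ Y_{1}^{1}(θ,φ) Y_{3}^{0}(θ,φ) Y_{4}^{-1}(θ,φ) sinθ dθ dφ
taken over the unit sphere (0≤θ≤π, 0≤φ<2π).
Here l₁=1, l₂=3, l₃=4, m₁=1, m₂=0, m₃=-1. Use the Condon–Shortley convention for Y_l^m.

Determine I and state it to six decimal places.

-0.194664

m-sum 0 ✓  L=8 even ✓  2≤4≤4 ✓
Π(2lᵢ+1) = 3×7×9 = 189
triangle coeff Δ(1,3,4) = 1/252
Σ_t [0,0]: t=0:+1/36 = 1/36
(3j)²=4/63 [(1 3 4; 0 0 0)], sign=+1
Σ_t [0,0]: t=0:+1/72 = 1/72
(3j)²=5/126 [(1 3 4; 1 0 -1)], sign=-1
⇒ 4πI² = 10/21
I = (-1)√(10/21/(4π)) = -0.19466390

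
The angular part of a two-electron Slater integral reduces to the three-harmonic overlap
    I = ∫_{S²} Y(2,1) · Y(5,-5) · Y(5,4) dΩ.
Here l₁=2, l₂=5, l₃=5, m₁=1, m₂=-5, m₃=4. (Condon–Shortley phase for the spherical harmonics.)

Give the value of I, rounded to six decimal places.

-0.187924

m-sum 0 ✓  L=12 even ✓  3≤5≤7 ✓
Π(2lᵢ+1) = 5×11×11 = 605
triangle coeff Δ(2,5,5) = 1/38610
Σ_t [0,2]: t=0:+1/2880 t=1:−1/576 t=2:+1/2880 = -1/960
(3j)²=10/429 [(2 5 5; 0 0 0)], sign=+1
Σ_t [0,0]: t=0:+1/80640 = 1/80640
(3j)²=9/286 [(2 5 5; 1 -5 4)], sign=-1
⇒ 4πI² = 75/169
I = (-1)√(75/169/(4π)) = -0.18792404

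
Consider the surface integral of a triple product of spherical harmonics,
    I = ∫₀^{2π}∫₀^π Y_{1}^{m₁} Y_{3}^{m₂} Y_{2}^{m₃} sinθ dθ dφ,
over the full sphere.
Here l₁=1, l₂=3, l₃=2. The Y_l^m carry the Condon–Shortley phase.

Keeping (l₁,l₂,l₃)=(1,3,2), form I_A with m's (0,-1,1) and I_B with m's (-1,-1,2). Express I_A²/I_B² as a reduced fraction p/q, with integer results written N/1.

Shared (l₁,l₂,l₃)=(1,3,2): N and (l;000)² cancel in I_A²/I_B².
A: Δ = 2!·0!·4!/7! = 1/105; Racah Σ t=1..1: t=1:−1/6 = -1/6; ⇒ 3j(1 3 2; 0 -1 1)² = 8/105, sgn +1
B: Δ = 2!·0!·4!/7! = 1/105; Racah Σ t=2..2: t=2:+1/48 = 1/48; ⇒ 3j(1 3 2; -1 -1 2)² = 1/105, sgn +1
I_A²/I_B² = (8/105)/(1/105) = 8/1

8/1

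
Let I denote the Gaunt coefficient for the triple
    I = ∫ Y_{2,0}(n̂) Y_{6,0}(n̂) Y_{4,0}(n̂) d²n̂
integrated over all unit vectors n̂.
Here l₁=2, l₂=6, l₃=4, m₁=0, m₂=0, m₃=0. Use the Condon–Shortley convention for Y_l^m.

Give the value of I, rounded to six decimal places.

0.238565

Rules hold: Σm=0, L=12 even, 4≤4≤8.
N = 5·13·9 = 585
Δ = 4!·0!·8!/13! = 1/6435
Racah Σ t=2..2: t=2:+1/2304 = 1/2304
⇒ 3j(2 6 4; 0 0 0)² = 5/143, sgn +1
(m-triple is (0,0,0) — same symbol as above.)
4πI² = N·(3j₀)²·(3jₘ)² = 1125/1573
I = +1·√(0.715194/4π) = 0.23856513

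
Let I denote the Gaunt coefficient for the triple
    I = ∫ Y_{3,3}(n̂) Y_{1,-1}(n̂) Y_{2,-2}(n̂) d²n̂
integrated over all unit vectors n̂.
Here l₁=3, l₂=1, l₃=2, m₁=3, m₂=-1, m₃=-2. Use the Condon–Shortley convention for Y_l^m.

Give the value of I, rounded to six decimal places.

Checks pass: Σm=0; 6 even; l₃=2∈[2,4].
(2·3+1)(2·1+1)(2·2+1) = 105
Δ: 2! 4! 0! / 7! → 1/105
sum: t=1:−1/4 = -1/4
3j²(3 1 2; 0 0 0) = Δ·Π!·Σ² = 3/35  (sign -1)
sum: t=0:+1/48 = 1/48
3j²(3 1 2; 3 -1 -2) = Δ·Π!·Σ² = 1/7  (sign +1)
combine: 4πI² = 105·3/35·1/7 = 9/7
take √, sign -1: I = -0.31986543

-0.319865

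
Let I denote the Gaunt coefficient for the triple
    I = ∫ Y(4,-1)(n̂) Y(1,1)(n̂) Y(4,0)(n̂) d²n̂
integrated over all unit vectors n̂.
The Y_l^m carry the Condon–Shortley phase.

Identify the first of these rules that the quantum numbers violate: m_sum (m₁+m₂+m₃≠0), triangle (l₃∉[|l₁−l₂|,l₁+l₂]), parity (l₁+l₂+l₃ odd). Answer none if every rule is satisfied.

parity

azimuthal sum: -1 + 1 + 0 = 0  ✓
3 ≤ 4 ≤ 5 (triangle on l)  ✓
L = 4 + 1 + 4 = 9 (odd)  ✗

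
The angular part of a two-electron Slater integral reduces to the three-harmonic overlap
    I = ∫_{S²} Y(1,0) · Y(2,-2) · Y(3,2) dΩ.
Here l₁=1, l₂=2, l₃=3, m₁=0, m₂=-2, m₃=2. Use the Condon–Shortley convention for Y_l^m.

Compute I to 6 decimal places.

0.184674

Checks pass: Σm=0; 6 even; l₃=3∈[1,3].
(2·1+1)(2·2+1)(2·3+1) = 105
Δ: 0! 2! 4! / 7! → 1/105
sum: t=0:+1/4 = 1/4
3j²(1 2 3; 0 0 0) = Δ·Π!·Σ² = 3/35  (sign -1)
sum: t=0:+1/24 = 1/24
3j²(1 2 3; 0 -2 2) = Δ·Π!·Σ² = 1/21  (sign -1)
combine: 4πI² = 105·3/35·1/21 = 3/7
take √, sign +1: I = 0.18467439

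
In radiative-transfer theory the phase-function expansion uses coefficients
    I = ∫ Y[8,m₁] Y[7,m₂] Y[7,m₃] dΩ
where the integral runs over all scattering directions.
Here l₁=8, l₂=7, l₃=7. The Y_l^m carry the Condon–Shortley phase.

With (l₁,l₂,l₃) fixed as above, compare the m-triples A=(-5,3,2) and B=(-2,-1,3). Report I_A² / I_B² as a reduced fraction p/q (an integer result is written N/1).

Same 8,7,7: normalisation and zero-m 3j drop out of the ratio.
A: Δ: 8! 8! 6! / 23! → 1/22086194130; sum: t=5:−1/3483648000 t=6:+1/348364800 t=7:−1/261273600 t=8:+1/1393459200 = -11/20901888000; 3j²(8 7 7; -5 3 2) = Δ·Π!·Σ² = 66/37145  (sign +1)
B: Δ: 8! 8! 6! / 23! → 1/22086194130; sum: t=2:+1/2786918400 t=3:−1/130636800 t=4:+1/39813120 t=5:−1/62208000 t=6:+1/597196800 = 143/41803776000; 3j²(8 7 7; -2 -1 3) = Δ·Π!·Σ² = 26/7429  (sign +1)
I_A²/I_B² = (66/37145)/(26/7429) = 33/65

33/65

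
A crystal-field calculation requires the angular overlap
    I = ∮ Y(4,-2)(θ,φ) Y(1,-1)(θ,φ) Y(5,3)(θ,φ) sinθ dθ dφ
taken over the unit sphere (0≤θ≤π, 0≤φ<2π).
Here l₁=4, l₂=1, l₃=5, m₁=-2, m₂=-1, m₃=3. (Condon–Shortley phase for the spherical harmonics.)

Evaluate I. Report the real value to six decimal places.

-0.259847

Checks pass: Σm=0; 10 even; l₃=5∈[3,5].
(2·4+1)(2·1+1)(2·5+1) = 297
Δ: 0! 8! 2! / 11! → 1/495
sum: t=0:+1/576 = 1/576
3j²(4 1 5; 0 0 0) = Δ·Π!·Σ² = 5/99  (sign -1)
sum: t=0:+1/2880 = 1/2880
3j²(4 1 5; -2 -1 3) = Δ·Π!·Σ² = 28/495  (sign +1)
combine: 4πI² = 297·5/99·28/495 = 28/33
take √, sign -1: I = -0.25984664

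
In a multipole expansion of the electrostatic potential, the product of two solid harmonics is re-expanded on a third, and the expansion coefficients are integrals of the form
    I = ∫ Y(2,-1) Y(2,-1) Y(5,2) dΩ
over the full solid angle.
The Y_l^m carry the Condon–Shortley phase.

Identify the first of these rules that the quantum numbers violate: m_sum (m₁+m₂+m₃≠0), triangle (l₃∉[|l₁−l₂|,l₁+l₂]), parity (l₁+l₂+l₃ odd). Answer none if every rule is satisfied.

azimuthal sum: -1 − 1 + 2 = 0  ✓
0 ≤ 5 ≤ 4 (triangle on l)  ✗
L = 2 + 2 + 5 = 9 (odd)

triangle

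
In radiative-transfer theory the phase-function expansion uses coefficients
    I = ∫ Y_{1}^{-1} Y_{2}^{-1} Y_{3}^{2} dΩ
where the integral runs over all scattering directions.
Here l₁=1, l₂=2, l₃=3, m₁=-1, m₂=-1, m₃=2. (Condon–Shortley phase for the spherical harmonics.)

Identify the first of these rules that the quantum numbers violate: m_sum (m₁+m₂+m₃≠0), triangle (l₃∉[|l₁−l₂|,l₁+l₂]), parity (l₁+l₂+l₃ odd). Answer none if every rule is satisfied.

azimuthal sum: -1 − 1 + 2 = 0  ✓
1 ≤ 3 ≤ 3 (triangle on l)  ✓
L = 1 + 2 + 3 = 6 (even)  ✓

none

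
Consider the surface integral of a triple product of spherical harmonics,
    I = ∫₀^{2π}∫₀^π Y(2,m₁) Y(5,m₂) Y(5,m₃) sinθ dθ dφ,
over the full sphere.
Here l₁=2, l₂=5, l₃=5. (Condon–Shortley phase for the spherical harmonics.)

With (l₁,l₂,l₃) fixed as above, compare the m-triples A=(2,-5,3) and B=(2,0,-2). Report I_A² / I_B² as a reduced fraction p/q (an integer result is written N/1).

l's match ⇒ only the (l;m) 3-j factors differ between A and B.
A: triangle coeff Δ(2,5,5) = 1/38610; Σ_t [0,0]: t=0:+1/161280 = 1/161280; (3j)²=1/143 [(2 5 5; 2 -5 3)], sign=+1
B: triangle coeff Δ(2,5,5) = 1/38610; Σ_t [0,0]: t=0:+1/2880 = 1/2880; (3j)²=14/429 [(2 5 5; 2 0 -2)], sign=-1
I_A²/I_B² = (1/143)/(14/429) = 3/14

3/14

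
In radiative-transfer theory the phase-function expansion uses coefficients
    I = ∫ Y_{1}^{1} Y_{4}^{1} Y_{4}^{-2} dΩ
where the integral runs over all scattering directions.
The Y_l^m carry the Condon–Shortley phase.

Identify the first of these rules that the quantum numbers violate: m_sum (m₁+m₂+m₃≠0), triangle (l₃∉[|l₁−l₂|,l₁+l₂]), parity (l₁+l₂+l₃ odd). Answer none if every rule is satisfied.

parity

azimuthal sum: 1 + 1 − 2 = 0  ✓
3 ≤ 4 ≤ 5 (triangle on l)  ✓
L = 1 + 4 + 4 = 9 (odd)  ✗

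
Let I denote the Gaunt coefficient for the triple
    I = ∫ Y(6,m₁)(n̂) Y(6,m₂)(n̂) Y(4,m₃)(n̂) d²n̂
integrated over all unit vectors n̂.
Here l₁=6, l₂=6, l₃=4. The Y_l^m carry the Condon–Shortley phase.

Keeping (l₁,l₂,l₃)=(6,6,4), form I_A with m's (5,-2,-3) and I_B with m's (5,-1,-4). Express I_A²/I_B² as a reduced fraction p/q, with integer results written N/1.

49/20

l's match ⇒ only the (l;m) 3-j factors differ between A and B.
A: triangle coeff Δ(6,6,4) = 1/15315300; Σ_t [0,1]: t=0:+1/5806080 t=1:−1/725760 = -1/829440; (3j)²=49/2652 [(6 6 4; 5 -2 -3)], sign=+1
B: triangle coeff Δ(6,6,4) = 1/15315300; Σ_t [1,1]: t=1:−1/2903040 = -1/2903040; (3j)²=5/663 [(6 6 4; 5 -1 -4)], sign=-1
I_A²/I_B² = (49/2652)/(5/663) = 49/20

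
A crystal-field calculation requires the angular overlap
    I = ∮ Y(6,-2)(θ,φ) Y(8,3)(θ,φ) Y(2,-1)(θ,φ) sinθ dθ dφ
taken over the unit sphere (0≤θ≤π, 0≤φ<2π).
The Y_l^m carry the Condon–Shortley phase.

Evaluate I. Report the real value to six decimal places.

-0.243748

m-sum 0 ✓  L=16 even ✓  2≤2≤14 ✓
Π(2lᵢ+1) = 13×17×5 = 1105
triangle coeff Δ(6,8,2) = 1/30940
Σ_t [6,6]: t=6:+1/2073600 = 1/2073600
(3j)²=28/1105 [(6 8 2; 0 0 0)], sign=+1
Σ_t [8,8]: t=8:+1/5806080 = 1/5806080
(3j)²=165/6188 [(6 8 2; -2 3 -1)], sign=-1
⇒ 4πI² = 165/221
I = (-1)√(165/221/(4π)) = -0.24374791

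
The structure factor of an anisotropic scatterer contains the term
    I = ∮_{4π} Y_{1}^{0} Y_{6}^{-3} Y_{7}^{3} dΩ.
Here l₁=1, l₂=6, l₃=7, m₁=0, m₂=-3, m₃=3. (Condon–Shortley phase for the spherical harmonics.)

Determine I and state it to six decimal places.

Checks pass: Σm=0; 14 even; l₃=7∈[5,7].
(2·1+1)(2·6+1)(2·7+1) = 585
Δ: 0! 2! 12! / 15! → 1/1365
sum: t=0:+1/518400 = 1/518400
3j²(1 6 7; 0 0 0) = Δ·Π!·Σ² = 7/195  (sign -1)
sum: t=0:+1/2177280 = 1/2177280
3j²(1 6 7; 0 -3 3) = Δ·Π!·Σ² = 8/273  (sign +1)
combine: 4πI² = 585·7/195·8/273 = 8/13
take √, sign -1: I = -0.22129336

-0.221293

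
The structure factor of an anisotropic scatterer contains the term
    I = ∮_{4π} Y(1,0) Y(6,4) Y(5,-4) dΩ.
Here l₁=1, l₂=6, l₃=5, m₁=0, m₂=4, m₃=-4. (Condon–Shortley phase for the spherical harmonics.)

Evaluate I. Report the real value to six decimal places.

Rules hold: Σm=0, L=12 even, 5≤5≤7.
N = 3·13·11 = 429
Δ = 2!·0!·10!/13! = 1/858
Racah Σ t=1..1: t=1:−1/14400 = -1/14400
⇒ 3j(1 6 5; 0 0 0)² = 6/143, sgn +1
Racah Σ t=1..1: t=1:−1/362880 = -1/362880
⇒ 3j(1 6 5; 0 4 -4)² = 10/429, sgn +1
4πI² = N·(3j₀)²·(3jₘ)² = 60/143
I = +1·√(0.41958/4π) = 0.18272698

0.182727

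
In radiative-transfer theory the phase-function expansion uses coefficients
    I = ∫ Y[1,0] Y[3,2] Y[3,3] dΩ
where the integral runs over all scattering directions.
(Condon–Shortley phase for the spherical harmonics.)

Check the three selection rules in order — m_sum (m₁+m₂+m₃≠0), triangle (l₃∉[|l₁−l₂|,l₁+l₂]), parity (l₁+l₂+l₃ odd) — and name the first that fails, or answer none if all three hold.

Σmᵢ = 5  ✗
l₃∈[|l₁−l₂|,l₁+l₂]=[2,4], have l₃=3
Σlᵢ = 7 ⇒ odd

m_sum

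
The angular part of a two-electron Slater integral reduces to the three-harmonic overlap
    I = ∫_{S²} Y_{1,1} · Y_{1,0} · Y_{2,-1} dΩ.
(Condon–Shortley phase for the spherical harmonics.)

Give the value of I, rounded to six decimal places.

-0.218510

Checks pass: Σm=0; 4 even; l₃=2∈[0,2].
(2·1+1)(2·1+1)(2·2+1) = 45
Δ: 0! 2! 2! / 5! → 1/30
sum: t=0:+1/1 = 1/1
3j²(1 1 2; 0 0 0) = Δ·Π!·Σ² = 2/15  (sign +1)
sum: t=0:+1/2 = 1/2
3j²(1 1 2; 1 0 -1) = Δ·Π!·Σ² = 1/10  (sign -1)
combine: 4πI² = 45·2/15·1/10 = 3/5
take √, sign -1: I = -0.21850969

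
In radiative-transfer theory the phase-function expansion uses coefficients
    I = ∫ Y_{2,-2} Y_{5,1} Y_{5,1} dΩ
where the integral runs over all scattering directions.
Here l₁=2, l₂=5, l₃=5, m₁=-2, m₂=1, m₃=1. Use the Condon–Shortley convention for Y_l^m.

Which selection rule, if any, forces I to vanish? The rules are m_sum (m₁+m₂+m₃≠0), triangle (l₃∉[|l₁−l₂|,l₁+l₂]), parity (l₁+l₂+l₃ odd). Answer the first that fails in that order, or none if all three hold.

none

azimuthal sum: -2 + 1 + 1 = 0  ✓
3 ≤ 5 ≤ 7 (triangle on l)  ✓
L = 2 + 5 + 5 = 12 (even)  ✓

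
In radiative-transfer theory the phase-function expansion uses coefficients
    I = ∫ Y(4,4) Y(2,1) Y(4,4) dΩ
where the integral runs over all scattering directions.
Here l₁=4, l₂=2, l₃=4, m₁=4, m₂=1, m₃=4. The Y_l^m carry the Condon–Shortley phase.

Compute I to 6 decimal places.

0.000000

Σmᵢ = 9 ≠ 0, so the φ-integral vanishes; I = 0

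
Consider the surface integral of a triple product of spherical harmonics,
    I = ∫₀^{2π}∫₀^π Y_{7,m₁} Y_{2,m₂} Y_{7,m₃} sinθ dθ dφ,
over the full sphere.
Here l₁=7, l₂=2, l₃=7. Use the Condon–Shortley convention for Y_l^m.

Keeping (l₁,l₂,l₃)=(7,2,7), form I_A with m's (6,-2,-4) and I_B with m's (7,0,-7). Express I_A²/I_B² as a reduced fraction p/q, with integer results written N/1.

108/637

Same 7,2,7: normalisation and zero-m 3j drop out of the ratio.
A: Δ: 2! 12! 2! / 17! → 1/185640; sum: t=0:+1/159667200 = 1/159667200; 3j²(7 2 7; 6 -2 -4) = Δ·Π!·Σ² = 9/1190  (sign -1)
B: Δ: 2! 12! 2! / 17! → 1/185640; sum: t=0:+1/1916006400 = 1/1916006400; 3j²(7 2 7; 7 0 -7) = Δ·Π!·Σ² = 91/2040  (sign +1)
I_A²/I_B² = (9/1190)/(91/2040) = 108/637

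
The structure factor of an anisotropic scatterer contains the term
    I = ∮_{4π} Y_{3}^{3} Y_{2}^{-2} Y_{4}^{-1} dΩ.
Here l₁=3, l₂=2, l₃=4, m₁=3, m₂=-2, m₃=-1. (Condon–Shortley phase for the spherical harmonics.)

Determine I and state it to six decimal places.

0.000000

Σlᵢ=9 odd — θ-integrand is odd under cosθ→−cosθ; I=0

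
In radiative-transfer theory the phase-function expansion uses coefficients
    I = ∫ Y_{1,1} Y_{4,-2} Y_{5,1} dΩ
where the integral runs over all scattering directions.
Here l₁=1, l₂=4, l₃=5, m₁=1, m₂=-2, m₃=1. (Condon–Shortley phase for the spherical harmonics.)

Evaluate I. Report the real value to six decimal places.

-0.120286

m-sum 0 ✓  L=10 even ✓  3≤5≤5 ✓
Π(2lᵢ+1) = 3×9×11 = 297
triangle coeff Δ(1,4,5) = 1/495
Σ_t [0,0]: t=0:+1/576 = 1/576
(3j)²=5/99 [(1 4 5; 0 0 0)], sign=-1
Σ_t [0,0]: t=0:+1/2880 = 1/2880
(3j)²=2/165 [(1 4 5; 1 -2 1)], sign=+1
⇒ 4πI² = 2/11
I = (-1)√(2/11/(4π)) = -0.12028562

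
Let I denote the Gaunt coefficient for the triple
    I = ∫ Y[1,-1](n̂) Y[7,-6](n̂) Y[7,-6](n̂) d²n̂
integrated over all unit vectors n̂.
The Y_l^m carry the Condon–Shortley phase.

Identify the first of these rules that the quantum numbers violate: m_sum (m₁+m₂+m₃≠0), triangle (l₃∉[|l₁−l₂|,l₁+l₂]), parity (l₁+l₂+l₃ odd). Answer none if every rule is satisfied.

azimuthal sum: -1 − 6 − 6 = -13  ✗
6 ≤ 7 ≤ 8 (triangle on l)
L = 1 + 7 + 7 = 15 (odd)

m_sum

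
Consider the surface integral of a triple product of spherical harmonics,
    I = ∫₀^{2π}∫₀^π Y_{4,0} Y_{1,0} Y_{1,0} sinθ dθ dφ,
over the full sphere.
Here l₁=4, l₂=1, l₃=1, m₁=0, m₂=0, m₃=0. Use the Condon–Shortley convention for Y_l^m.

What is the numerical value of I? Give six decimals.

0.000000

l₃=1 ∉ [3,5] — triangle fails ⇒ I = 0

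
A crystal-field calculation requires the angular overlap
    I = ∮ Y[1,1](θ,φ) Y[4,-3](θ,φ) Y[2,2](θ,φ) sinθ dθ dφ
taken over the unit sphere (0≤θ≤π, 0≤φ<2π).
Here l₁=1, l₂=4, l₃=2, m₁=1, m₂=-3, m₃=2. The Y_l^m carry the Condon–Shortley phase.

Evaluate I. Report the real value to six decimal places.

0.000000

triangle: need 3≤l₃≤5, have 2; I=0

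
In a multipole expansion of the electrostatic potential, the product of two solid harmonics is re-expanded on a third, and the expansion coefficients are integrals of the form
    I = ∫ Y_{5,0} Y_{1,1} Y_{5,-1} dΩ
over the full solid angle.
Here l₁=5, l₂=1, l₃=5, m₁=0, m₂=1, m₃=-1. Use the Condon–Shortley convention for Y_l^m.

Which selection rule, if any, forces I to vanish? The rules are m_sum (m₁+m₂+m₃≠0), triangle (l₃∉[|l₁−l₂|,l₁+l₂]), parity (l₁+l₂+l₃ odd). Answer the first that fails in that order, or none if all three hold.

parity

m₁+m₂+m₃ = 0 + 1 − 1 = 0  ✓
triangle: |5−1|=4 ≤ l₃=5 ≤ 5+1=6  ✓
parity: l₁+l₂+l₃ = 11 is odd  ✗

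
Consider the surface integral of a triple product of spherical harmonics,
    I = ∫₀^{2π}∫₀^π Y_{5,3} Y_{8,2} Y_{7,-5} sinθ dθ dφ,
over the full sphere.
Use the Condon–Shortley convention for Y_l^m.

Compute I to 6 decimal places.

Checks pass: Σm=0; 20 even; l₃=7∈[3,13].
(2·5+1)(2·8+1)(2·7+1) = 2805
Δ: 6! 4! 10! / 21! → 1/814773960
sum: t=1:−1/87091200 t=2:+1/4976640 t=3:−1/2073600 t=4:+1/4976640 t=5:−1/87091200 = -1/9676800
3j²(5 8 7; 0 0 0) = Δ·Π!·Σ² = 360/46189  (sign +1)
sum: t=0:+1/10450944000 t=1:−1/261273600 t=2:+1/92897280 = 7/995328000
3j²(5 8 7; 3 2 -5) = Δ·Π!·Σ² = 1029/83980  (sign +1)
combine: 4πI² = 2805·360/46189·1029/83980 = 277830/1037153
take √, sign +1: I = 0.14600349

0.146003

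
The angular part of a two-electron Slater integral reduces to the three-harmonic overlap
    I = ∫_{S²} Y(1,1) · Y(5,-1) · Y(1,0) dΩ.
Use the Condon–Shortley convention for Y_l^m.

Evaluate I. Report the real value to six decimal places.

0.000000

triangle: need 4≤l₃≤6, have 1; I=0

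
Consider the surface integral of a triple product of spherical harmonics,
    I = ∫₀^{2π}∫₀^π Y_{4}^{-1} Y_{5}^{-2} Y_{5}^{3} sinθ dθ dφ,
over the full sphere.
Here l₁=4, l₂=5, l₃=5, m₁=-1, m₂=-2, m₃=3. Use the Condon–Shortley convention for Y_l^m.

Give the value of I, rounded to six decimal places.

-0.118854

Rules hold: Σm=0, L=14 even, 1≤5≤9.
N = 9·11·11 = 1089
Δ = 4!·4!·6!/15! = 1/3153150
Racah Σ t=0..4: t=0:+1/69120 t=1:−1/1728 t=2:+1/576 t=3:−1/1728 t=4:+1/69120 = 7/11520
⇒ 3j(4 5 5; 0 0 0)² = 2/143, sgn -1
Racah Σ t=1..3: t=1:−1/6912 t=2:+1/2880 t=3:−1/17280 = 1/6912
⇒ 3j(4 5 5; -1 -2 3)² = 5/429, sgn +1
4πI² = N·(3j₀)²·(3jₘ)² = 30/169
I = -1·√(0.177515/4π) = -0.11885360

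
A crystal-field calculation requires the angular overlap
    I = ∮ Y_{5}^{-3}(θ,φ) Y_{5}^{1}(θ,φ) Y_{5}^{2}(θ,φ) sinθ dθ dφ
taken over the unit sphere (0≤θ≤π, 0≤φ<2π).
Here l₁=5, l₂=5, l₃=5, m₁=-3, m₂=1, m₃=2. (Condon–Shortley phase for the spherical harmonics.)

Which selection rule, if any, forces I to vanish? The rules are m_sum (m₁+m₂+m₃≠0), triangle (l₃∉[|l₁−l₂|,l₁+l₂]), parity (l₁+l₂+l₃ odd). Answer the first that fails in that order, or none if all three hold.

m₁+m₂+m₃ = -3 + 1 + 2 = 0  ✓
triangle: |5−5|=0 ≤ l₃=5 ≤ 5+5=10  ✓
parity: l₁+l₂+l₃ = 15 is odd  ✗

parity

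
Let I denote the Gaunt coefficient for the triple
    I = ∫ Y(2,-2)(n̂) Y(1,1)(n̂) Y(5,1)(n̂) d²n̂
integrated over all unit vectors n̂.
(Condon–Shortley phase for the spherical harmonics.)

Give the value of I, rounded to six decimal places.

triangle: need 1≤l₃≤3, have 5; I=0

0.000000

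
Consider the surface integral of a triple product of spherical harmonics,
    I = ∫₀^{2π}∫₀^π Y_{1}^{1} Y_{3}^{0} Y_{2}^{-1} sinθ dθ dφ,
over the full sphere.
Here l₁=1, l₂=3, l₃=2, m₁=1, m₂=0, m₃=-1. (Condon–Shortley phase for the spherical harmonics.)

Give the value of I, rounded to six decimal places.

Checks pass: Σm=0; 6 even; l₃=2∈[2,4].
(2·1+1)(2·3+1)(2·2+1) = 105
Δ: 2! 0! 4! / 7! → 1/105
sum: t=1:−1/4 = -1/4
3j²(1 3 2; 0 0 0) = Δ·Π!·Σ² = 3/35  (sign -1)
sum: t=0:+1/12 = 1/12
3j²(1 3 2; 1 0 -1) = Δ·Π!·Σ² = 1/35  (sign -1)
combine: 4πI² = 105·3/35·1/35 = 9/35
take √, sign +1: I = 0.14304817

0.143048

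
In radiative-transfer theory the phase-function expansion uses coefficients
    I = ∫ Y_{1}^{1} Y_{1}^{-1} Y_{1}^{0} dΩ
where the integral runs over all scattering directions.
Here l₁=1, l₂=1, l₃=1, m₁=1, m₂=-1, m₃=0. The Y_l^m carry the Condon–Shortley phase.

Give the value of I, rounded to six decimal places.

L=3 odd ⇒ parity kills the (l;000) factor ⇒ I = 0

0.000000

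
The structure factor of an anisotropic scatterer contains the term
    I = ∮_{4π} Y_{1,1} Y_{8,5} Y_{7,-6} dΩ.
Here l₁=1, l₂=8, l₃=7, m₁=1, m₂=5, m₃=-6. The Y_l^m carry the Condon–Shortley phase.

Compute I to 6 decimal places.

m-sum 0 ✓  L=16 even ✓  7≤7≤9 ✓
Π(2lᵢ+1) = 3×17×15 = 765
triangle coeff Δ(1,8,7) = 1/2040
Σ_t [1,1]: t=1:−1/25401600 = -1/25401600
(3j)²=8/255 [(1 8 7; 0 0 0)], sign=+1
Σ_t [0,0]: t=0:+1/12454041600 = 1/12454041600
(3j)²=1/680 [(1 8 7; 1 5 -6)], sign=-1
⇒ 4πI² = 3/85
I = (-1)√(3/85/(4π)) = -0.05299638

-0.052996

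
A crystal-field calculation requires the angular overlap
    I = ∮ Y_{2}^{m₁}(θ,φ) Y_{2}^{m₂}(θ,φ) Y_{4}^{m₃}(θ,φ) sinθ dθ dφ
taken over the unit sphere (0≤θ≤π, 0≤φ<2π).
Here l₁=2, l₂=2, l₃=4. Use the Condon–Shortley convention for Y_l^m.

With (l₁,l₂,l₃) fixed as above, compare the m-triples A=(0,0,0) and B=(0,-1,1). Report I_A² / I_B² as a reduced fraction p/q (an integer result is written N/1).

6/5

l's match ⇒ only the (l;m) 3-j factors differ between A and B.
A: triangle coeff Δ(2,2,4) = 1/630; Σ_t [0,0]: t=0:+1/16 = 1/16; (3j)²=2/35 [(2 2 4; 0 0 0)], sign=+1
B: triangle coeff Δ(2,2,4) = 1/630; Σ_t [0,0]: t=0:+1/24 = 1/24; (3j)²=1/21 [(2 2 4; 0 -1 1)], sign=-1
I_A²/I_B² = (2/35)/(1/21) = 6/5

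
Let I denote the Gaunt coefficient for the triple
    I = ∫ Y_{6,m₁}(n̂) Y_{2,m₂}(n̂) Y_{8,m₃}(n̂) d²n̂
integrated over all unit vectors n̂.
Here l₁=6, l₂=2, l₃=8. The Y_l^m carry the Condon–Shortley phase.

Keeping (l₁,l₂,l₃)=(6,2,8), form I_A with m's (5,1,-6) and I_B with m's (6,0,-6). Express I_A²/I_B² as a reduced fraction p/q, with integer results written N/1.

8/1

l's match ⇒ only the (l;m) 3-j factors differ between A and B.
A: triangle coeff Δ(6,2,8) = 1/30940; Σ_t [0,0]: t=0:+1/239500800 = 1/239500800; (3j)²=2/85 [(6 2 8; 5 1 -6)], sign=+1
B: triangle coeff Δ(6,2,8) = 1/30940; Σ_t [0,0]: t=0:+1/1916006400 = 1/1916006400; (3j)²=1/340 [(6 2 8; 6 0 -6)], sign=+1
I_A²/I_B² = (2/85)/(1/340) = 8/1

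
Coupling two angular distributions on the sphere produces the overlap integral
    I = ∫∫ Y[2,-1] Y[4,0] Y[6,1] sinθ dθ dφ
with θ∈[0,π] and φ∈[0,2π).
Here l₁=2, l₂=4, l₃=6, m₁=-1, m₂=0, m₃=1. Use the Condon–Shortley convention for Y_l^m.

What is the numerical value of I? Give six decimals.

m-sum 0 ✓  L=12 even ✓  2≤6≤6 ✓
Π(2lᵢ+1) = 5×9×13 = 585
triangle coeff Δ(2,4,6) = 1/6435
Σ_t [0,0]: t=0:+1/2304 = 1/2304
(3j)²=5/143 [(2 4 6; 0 0 0)], sign=+1
Σ_t [0,0]: t=0:+1/3456 = 1/3456
(3j)²=35/1287 [(2 4 6; -1 0 1)], sign=-1
⇒ 4πI² = 875/1573
I = (-1)√(875/1573/(4π)) = -0.21039467

-0.210395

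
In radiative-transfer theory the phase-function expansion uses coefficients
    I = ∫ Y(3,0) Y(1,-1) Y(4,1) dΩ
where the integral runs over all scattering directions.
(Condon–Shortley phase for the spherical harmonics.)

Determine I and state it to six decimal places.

m-sum 0 ✓  L=8 even ✓  2≤4≤4 ✓
Π(2lᵢ+1) = 7×3×9 = 189
triangle coeff Δ(3,1,4) = 1/252
Σ_t [0,0]: t=0:+1/36 = 1/36
(3j)²=4/63 [(3 1 4; 0 0 0)], sign=+1
Σ_t [0,0]: t=0:+1/72 = 1/72
(3j)²=5/126 [(3 1 4; 0 -1 1)], sign=-1
⇒ 4πI² = 10/21
I = (-1)√(10/21/(4π)) = -0.19466390

-0.194664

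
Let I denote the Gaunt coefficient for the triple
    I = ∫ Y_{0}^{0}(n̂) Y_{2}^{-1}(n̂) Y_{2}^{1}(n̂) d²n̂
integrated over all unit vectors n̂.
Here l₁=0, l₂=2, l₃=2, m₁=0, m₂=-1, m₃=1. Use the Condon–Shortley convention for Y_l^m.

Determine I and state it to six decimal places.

-0.282095

Checks pass: Σm=0; 4 even; l₃=2∈[2,2].
(2·0+1)(2·2+1)(2·2+1) = 25
Δ: 0! 0! 4! / 5! → 1/5
sum: t=0:+1/4 = 1/4
3j²(0 2 2; 0 0 0) = Δ·Π!·Σ² = 1/5  (sign +1)
sum: t=0:+1/6 = 1/6
3j²(0 2 2; 0 -1 1) = Δ·Π!·Σ² = 1/5  (sign -1)
combine: 4πI² = 25·1/5·1/5 = 1/1
take √, sign -1: I = -0.28209479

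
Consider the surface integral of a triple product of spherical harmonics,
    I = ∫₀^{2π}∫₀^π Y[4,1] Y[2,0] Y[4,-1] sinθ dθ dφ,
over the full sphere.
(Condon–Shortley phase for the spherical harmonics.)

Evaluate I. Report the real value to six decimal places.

-0.139264

m-sum 0 ✓  L=10 even ✓  2≤4≤6 ✓
Π(2lᵢ+1) = 9×5×9 = 405
triangle coeff Δ(4,2,4) = 1/13860
Σ_t [0,2]: t=0:+1/192 t=1:−1/36 t=2:+1/192 = -5/288
(3j)²=20/693 [(4 2 4; 0 0 0)], sign=-1
Σ_t [0,2]: t=0:+1/144 t=1:−1/48 t=2:+1/480 = -17/1440
(3j)²=289/13860 [(4 2 4; 1 0 -1)], sign=+1
⇒ 4πI² = 1445/5929
I = (-1)√(1445/5929/(4π)) = -0.13926381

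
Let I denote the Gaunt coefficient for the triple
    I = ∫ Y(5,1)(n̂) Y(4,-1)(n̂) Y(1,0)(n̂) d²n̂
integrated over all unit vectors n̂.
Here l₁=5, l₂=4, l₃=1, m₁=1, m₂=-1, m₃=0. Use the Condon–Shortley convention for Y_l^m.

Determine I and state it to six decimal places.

-0.240571

Rules hold: Σm=0, L=10 even, 1≤1≤9.
N = 11·9·3 = 297
Δ = 8!·2!·0!/11! = 1/495
Racah Σ t=4..4: t=4:+1/576 = 1/576
⇒ 3j(5 4 1; 0 0 0)² = 5/99, sgn -1
Racah Σ t=3..3: t=3:−1/720 = -1/720
⇒ 3j(5 4 1; 1 -1 0)² = 8/165, sgn +1
4πI² = N·(3j₀)²·(3jₘ)² = 8/11
I = -1·√(0.727273/4π) = -0.24057125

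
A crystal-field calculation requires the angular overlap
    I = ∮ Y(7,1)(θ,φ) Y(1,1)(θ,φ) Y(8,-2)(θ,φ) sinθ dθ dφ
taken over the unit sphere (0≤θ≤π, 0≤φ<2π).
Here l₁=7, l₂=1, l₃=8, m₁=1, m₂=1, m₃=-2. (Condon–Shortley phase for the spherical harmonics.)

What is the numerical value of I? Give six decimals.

0.205254

Rules hold: Σm=0, L=16 even, 6≤8≤8.
N = 15·3·17 = 765
Δ = 0!·14!·2!/17! = 1/2040
Racah Σ t=0..0: t=0:+1/25401600 = 1/25401600
⇒ 3j(7 1 8; 0 0 0)² = 8/255, sgn +1
Racah Σ t=0..0: t=0:+1/58060800 = 1/58060800
⇒ 3j(7 1 8; 1 1 -2)² = 3/136, sgn +1
4πI² = N·(3j₀)²·(3jₘ)² = 9/17
I = +1·√(0.529412/4π) = 0.20525411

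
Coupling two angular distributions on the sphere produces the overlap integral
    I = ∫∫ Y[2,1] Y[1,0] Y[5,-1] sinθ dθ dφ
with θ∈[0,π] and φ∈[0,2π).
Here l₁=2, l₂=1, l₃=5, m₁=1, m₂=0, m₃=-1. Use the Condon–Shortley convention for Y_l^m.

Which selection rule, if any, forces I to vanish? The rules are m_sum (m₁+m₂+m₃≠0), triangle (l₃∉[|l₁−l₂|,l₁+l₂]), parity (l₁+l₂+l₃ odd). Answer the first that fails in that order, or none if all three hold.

triangle

azimuthal sum: 1 + 0 − 1 = 0  ✓
1 ≤ 5 ≤ 3 (triangle on l)  ✗
L = 2 + 1 + 5 = 8 (even)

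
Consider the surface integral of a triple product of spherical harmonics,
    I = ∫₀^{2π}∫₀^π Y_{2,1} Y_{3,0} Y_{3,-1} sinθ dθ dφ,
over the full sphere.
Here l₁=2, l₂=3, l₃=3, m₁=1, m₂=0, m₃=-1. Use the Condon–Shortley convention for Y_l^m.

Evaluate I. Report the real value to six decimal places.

-0.059471

Checks pass: Σm=0; 8 even; l₃=3∈[1,5].
(2·2+1)(2·3+1)(2·3+1) = 245
Δ: 2! 2! 4! / 9! → 1/3780
sum: t=0:+1/24 t=1:−1/4 t=2:+1/24 = -1/6
3j²(2 3 3; 0 0 0) = Δ·Π!·Σ² = 4/105  (sign +1)
sum: t=0:+1/12 t=1:−1/8 = -1/24
3j²(2 3 3; 1 0 -1) = Δ·Π!·Σ² = 1/210  (sign -1)
combine: 4πI² = 245·4/105·1/210 = 2/45
take √, sign -1: I = -0.05947080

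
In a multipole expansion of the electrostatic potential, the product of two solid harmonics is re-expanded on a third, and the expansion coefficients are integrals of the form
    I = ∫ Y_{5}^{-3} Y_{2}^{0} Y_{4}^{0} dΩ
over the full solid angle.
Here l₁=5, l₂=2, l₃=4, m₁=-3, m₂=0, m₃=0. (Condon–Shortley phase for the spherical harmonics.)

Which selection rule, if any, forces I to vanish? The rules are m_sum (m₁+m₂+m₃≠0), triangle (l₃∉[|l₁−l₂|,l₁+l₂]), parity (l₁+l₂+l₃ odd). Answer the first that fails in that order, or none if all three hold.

Σmᵢ = -3  ✗
l₃∈[|l₁−l₂|,l₁+l₂]=[3,7], have l₃=4
Σlᵢ = 11 ⇒ odd

m_sum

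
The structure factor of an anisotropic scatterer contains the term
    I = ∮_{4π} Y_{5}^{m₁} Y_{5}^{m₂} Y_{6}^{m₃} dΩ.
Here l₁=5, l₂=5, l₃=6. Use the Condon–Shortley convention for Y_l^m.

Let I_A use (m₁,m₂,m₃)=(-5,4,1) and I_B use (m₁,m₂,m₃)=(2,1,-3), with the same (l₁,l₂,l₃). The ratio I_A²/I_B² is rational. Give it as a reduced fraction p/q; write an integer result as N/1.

Same 5,5,6: normalisation and zero-m 3j drop out of the ratio.
A: Δ: 4! 6! 6! / 17! → 1/28588560; sum: t=4:+1/2073600 = 1/2073600; 3j²(5 5 6; -5 4 1) = Δ·Π!·Σ² = 63/9724  (sign -1)
B: Δ: 4! 6! 6! / 17! → 1/28588560; sum: t=0:+1/622080 t=1:−1/34560 t=2:+1/23040 t=3:−1/155520 = 1/103680; 3j²(5 5 6; 2 1 -3) = Δ·Π!·Σ² = 9/2431  (sign -1)
I_A²/I_B² = (63/9724)/(9/2431) = 7/4

7/4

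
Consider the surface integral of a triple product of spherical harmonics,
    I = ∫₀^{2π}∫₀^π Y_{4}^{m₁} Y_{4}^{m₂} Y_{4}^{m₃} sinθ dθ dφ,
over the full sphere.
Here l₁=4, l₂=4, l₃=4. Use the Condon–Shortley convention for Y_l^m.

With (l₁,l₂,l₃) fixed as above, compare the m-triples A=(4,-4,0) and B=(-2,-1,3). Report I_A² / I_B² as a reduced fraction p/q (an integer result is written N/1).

14/5

Shared (l₁,l₂,l₃)=(4,4,4): N and (l;000)² cancel in I_A²/I_B².
A: Δ = 4!·4!·4!/13! = 1/450450; Racah Σ t=0..0: t=0:+1/13824 = 1/13824; ⇒ 3j(4 4 4; 4 -4 0)² = 14/1287, sgn +1
B: Δ = 4!·4!·4!/13! = 1/450450; Racah Σ t=2..3: t=2:+1/576 t=3:−1/864 = 1/1728; ⇒ 3j(4 4 4; -2 -1 3)² = 5/1287, sgn -1
I_A²/I_B² = (14/1287)/(5/1287) = 14/5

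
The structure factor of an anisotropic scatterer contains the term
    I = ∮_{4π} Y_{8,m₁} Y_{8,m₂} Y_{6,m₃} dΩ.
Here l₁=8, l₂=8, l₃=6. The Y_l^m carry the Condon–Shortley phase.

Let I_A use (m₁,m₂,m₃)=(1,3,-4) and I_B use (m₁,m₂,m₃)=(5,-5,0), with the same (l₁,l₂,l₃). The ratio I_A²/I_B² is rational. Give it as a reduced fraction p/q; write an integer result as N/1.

2376/845

Same 8,8,6: normalisation and zero-m 3j drop out of the ratio.
A: Δ: 10! 6! 6! / 23! → 1/13742520792; sum: t=5:−1/497664000 t=6:+1/248832000 t=7:−1/1045094400 = 11/10450944000; 3j²(8 8 6; 1 3 -4) = Δ·Π!·Σ² = 495/96577  (sign +1)
B: Δ: 10! 6! 6! / 23! → 1/13742520792; sum: t=0:+1/4702924800 t=1:−1/836075520 t=2:+1/1161216000 t=3:−1/15676416000 = -1/5374771200; 3j²(8 8 6; 5 -5 0) = Δ·Π!·Σ² = 325/178296  (sign -1)
I_A²/I_B² = (495/96577)/(325/178296) = 2376/845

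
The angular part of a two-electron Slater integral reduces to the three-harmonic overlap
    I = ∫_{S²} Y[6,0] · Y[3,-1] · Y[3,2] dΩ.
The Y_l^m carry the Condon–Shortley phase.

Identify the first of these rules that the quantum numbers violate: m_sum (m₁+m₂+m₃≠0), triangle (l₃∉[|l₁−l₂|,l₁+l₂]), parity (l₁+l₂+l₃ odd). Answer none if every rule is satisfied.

m_sum

m₁+m₂+m₃ = 0 − 1 + 2 = 1  ✗
triangle: |6−3|=3 ≤ l₃=3 ≤ 6+3=9
parity: l₁+l₂+l₃ = 12 is even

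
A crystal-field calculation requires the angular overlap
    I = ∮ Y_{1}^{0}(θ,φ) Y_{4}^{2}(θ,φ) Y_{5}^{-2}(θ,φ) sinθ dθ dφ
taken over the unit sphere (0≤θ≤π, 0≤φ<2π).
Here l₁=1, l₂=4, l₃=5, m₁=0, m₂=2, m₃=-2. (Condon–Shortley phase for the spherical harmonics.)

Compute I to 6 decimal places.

Checks pass: Σm=0; 10 even; l₃=5∈[3,5].
(2·1+1)(2·4+1)(2·5+1) = 297
Δ: 0! 2! 8! / 11! → 1/495
sum: t=0:+1/576 = 1/576
3j²(1 4 5; 0 0 0) = Δ·Π!·Σ² = 5/99  (sign -1)
sum: t=0:+1/1440 = 1/1440
3j²(1 4 5; 0 2 -2) = Δ·Π!·Σ² = 7/165  (sign -1)
combine: 4πI² = 297·5/99·7/165 = 7/11
take √, sign +1: I = 0.22503380

0.225034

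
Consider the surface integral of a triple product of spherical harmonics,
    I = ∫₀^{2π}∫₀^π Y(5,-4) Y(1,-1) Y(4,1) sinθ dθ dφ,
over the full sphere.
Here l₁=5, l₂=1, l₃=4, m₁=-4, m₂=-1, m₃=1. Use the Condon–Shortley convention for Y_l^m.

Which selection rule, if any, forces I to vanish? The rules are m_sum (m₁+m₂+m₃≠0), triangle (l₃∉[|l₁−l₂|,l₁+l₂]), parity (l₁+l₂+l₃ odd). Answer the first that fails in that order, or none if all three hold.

m₁+m₂+m₃ = -4 − 1 + 1 = -4  ✗
triangle: |5−1|=4 ≤ l₃=4 ≤ 5+1=6
parity: l₁+l₂+l₃ = 10 is even

m_sum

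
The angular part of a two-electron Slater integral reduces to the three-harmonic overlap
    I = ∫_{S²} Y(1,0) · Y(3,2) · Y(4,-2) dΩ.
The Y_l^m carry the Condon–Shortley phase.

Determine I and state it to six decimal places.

0.213244

Rules hold: Σm=0, L=8 even, 2≤4≤4.
N = 3·7·9 = 189
Δ = 0!·2!·6!/9! = 1/252
Racah Σ t=0..0: t=0:+1/36 = 1/36
⇒ 3j(1 3 4; 0 0 0)² = 4/63, sgn +1
Racah Σ t=0..0: t=0:+1/120 = 1/120
⇒ 3j(1 3 4; 0 2 -2)² = 1/21, sgn +1
4πI² = N·(3j₀)²·(3jₘ)² = 4/7
I = +1·√(0.571429/4π) = 0.21324362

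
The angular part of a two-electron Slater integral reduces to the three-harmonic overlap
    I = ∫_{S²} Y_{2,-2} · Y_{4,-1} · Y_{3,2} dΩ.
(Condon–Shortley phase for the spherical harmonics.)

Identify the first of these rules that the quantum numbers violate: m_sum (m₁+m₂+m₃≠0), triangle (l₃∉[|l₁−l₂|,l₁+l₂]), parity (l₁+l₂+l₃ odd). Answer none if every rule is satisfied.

m_sum

m₁+m₂+m₃ = -2 − 1 + 2 = -1  ✗
triangle: |2−4|=2 ≤ l₃=3 ≤ 2+4=6
parity: l₁+l₂+l₃ = 9 is odd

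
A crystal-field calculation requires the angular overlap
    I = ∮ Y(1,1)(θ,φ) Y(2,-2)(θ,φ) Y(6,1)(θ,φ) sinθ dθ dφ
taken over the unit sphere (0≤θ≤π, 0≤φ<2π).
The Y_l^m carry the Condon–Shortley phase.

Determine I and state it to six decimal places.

|1−2|≤6≤1+2 violated ⇒ I = 0

0.000000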